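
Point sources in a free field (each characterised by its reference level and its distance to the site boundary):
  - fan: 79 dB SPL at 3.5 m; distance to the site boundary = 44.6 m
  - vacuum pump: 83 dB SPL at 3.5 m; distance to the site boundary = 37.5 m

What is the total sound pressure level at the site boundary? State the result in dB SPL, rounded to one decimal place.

First find each source's level at the receiver (point-source: −20·log₁₀(r/r_ref)), then combine on an intensity basis.
fan: 79 − 20·log₁₀(44.6/3.5) = 79 − 22.11 = 56.89 dB SPL.
vacuum pump: 83 − 20·log₁₀(37.5/3.5) = 83 − 20.60 = 62.40 dB SPL.
Σ 10^(L/10) = 2.227e+06 → L_total = 10·log₁₀(2.227e+06) = 63.48 dB SPL.

63.5 dB SPL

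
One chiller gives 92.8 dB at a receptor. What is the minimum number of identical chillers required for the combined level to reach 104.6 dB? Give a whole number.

16

The shortfall is 104.6 − 92.8 = 11.8 dB, and N units add 10·log₁₀ N, so need 10·log₁₀ N ≥ 11.8.
N ≥ 10^(11.8/10) = 15.136, so N = 16.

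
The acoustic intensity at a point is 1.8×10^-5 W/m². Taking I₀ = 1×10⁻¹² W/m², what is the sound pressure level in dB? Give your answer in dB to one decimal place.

72.6 dB

I/I₀ = 1.8×10^-5/10⁻¹² = 1.8×10^7, and L = 10·log₁₀(I/I₀).
L = 10·(0.2553 + 7) = 72.55 dB.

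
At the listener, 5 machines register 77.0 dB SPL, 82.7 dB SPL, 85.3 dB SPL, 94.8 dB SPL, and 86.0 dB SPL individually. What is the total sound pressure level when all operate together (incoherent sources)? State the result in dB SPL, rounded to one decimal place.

For uncorrelated sources the intensities add, so convert each level to linear form, sum, and take 10·log₁₀ of the total.
Σ 10^(L/10) = 10^(77.0/10) + 10^(82.7/10) + 10^(85.3/10) + 10^(94.8/10) + 10^(86.0/10) = 3.993e+09.
L_total = 10·log₁₀(3.993e+09) = 96.01 dB SPL.

96.0 dB SPL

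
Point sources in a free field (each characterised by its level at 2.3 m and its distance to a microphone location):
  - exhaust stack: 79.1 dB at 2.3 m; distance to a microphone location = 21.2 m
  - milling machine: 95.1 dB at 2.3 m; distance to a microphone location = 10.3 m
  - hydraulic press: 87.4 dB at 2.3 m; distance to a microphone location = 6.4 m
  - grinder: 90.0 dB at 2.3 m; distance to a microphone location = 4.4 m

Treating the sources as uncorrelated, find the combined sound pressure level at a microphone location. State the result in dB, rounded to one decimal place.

87.0 dB

First find each source's level at the receiver (point-source: −20·log₁₀(r/r_ref)), then combine on an intensity basis.
exhaust stack: 79.1 − 20·log₁₀(21.2/2.3) = 79.1 − 19.29 = 59.81 dB.
milling machine: 95.1 − 20·log₁₀(10.3/2.3) = 95.1 − 13.02 = 82.08 dB.
hydraulic press: 87.4 − 20·log₁₀(6.4/2.3) = 87.4 − 8.89 = 78.51 dB.
grinder: 90.0 − 20·log₁₀(4.4/2.3) = 90.0 − 5.63 = 84.37 dB.
Σ 10^(L/10) = 5.065e+08 → L_total = 10·log₁₀(5.065e+08) = 87.05 dB.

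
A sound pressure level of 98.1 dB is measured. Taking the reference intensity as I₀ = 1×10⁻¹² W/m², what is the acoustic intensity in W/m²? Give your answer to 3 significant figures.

0.00646 W/m²

I/I₀ = 10^(98.1/10) = 6.457e+09, so I = 6.457e+09 × 10⁻¹² W/m².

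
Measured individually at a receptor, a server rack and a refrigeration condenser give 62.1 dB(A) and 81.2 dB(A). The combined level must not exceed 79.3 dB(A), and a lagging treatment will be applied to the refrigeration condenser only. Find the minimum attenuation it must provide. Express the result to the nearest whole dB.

2 dB

The untreated sources together contribute 10^(62.1/10) = 1.622e+06, i.e. 62.10 dB(A).
The limit corresponds to 10^(79.3/10) = 8.511e+07; subtracting the fixed part leaves 8.349e+07 for the refrigeration condenser, i.e. 79.22 dB(A).
So the refrigeration condenser must be reduced from 81.2 to 79.22 dB(A): IL = 1.98 dB.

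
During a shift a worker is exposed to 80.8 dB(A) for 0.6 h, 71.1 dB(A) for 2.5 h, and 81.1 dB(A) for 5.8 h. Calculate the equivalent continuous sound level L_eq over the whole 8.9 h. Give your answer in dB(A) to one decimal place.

79.8 dB(A)

L_eq = 10·log₁₀[(1/T)·Σ tᵢ·10^(Lᵢ/10)] with T = 8.9 h.
Σ tᵢ·10^(Lᵢ/10) = 0.6·10^(80.8/10) + 2.5·10^(71.1/10) + 5.8·10^(81.1/10) = 8.515e+08.
L_eq = 10·log₁₀(8.515e+08/8.9) = 79.81 dB(A).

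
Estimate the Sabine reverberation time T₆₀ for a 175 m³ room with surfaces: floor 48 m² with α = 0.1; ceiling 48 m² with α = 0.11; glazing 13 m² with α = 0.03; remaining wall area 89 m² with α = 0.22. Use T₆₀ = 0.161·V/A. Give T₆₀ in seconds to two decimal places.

A = Σ Sᵢαᵢ = 48·0.1 + 48·0.11 + 13·0.03 + 89·0.22 = 30.05 m².
T₆₀ = 0.161·V/A = 0.161·175/30.05 = 0.938 s.

0.94 s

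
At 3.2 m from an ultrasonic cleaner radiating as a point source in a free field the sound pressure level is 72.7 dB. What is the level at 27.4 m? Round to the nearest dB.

54 dB

For a point source, L₂ = L₁ − 20·log₁₀(r₂/r₁).
L₂ = 72.7 − 20·log₁₀(27.4/3.2) = 72.7 − 18.652 = 54.05 dB.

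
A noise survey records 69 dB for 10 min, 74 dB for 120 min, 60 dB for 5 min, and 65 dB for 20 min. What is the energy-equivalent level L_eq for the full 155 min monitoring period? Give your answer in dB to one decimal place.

L_eq = 10·log₁₀[(1/T)·Σ tᵢ·10^(Lᵢ/10)] with T = 155 min.
Σ tᵢ·10^(Lᵢ/10) = 10·10^(69/10) + 120·10^(74/10) + 5·10^(60/10) + 20·10^(65/10) = 3.162e+09.
L_eq = 10·log₁₀(3.162e+09/155) = 73.10 dB.

73.1 dB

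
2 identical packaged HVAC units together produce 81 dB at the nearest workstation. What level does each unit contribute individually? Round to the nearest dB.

2 equal contributions raise the level by 10·log₁₀ 2 = 3.010 dB, so each unit alone gives 81 − 3.010.

78 dB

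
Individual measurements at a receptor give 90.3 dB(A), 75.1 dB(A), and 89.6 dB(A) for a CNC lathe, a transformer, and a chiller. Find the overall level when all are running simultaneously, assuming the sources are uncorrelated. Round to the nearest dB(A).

For uncorrelated sources the intensities add, so convert each level to linear form, sum, and take 10·log₁₀ of the total.
Σ 10^(L/10) = 10^(90.3/10) + 10^(75.1/10) + 10^(89.6/10) = 2.016e+09.
L_total = 10·log₁₀(2.016e+09) = 93.04 dB(A).

93 dB(A)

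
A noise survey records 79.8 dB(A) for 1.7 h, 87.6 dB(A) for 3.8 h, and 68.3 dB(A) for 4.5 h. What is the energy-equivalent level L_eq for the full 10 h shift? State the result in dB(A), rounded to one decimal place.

The energy average is taken in the linear domain: L_eq = 10·log₁₀[(Σ tᵢ·10^(Lᵢ/10))/T], T = 10 h.
Σ tᵢ·10^(Lᵢ/10) = 1.7·10^(79.8/10) + 3.8·10^(87.6/10) + 4.5·10^(68.3/10) = 2.379e+09.
L_eq = 10·log₁₀(2.379e+09/10) = 83.76 dB(A).

83.8 dB(A)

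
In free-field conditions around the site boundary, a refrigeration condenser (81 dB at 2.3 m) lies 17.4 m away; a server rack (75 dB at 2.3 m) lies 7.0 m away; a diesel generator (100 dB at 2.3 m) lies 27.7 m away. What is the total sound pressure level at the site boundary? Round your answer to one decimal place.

78.7 dB

First find each source's level at the receiver (point-source: −20·log₁₀(r/r_ref)), then combine on an intensity basis.
refrigeration condenser: 81 − 20·log₁₀(17.4/2.3) = 81 − 17.58 = 63.42 dB.
server rack: 75 − 20·log₁₀(7.0/2.3) = 75 − 9.67 = 65.33 dB.
diesel generator: 100 − 20·log₁₀(27.7/2.3) = 100 − 21.62 = 78.38 dB.
Σ 10^(L/10) = 7.456e+07 → L_total = 10·log₁₀(7.456e+07) = 78.72 dB.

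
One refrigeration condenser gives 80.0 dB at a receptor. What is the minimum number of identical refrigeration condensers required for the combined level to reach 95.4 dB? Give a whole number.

35

N identical sources give L₁ + 10·log₁₀ N, so require 10·log₁₀ N ≥ 95.4 − 80.0 = 15.4 dB.
N ≥ 10^(15.4/10) = 34.674, so N = 35.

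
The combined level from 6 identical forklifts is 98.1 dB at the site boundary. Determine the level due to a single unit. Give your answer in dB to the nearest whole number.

90 dB

6 equal contributions raise the level by 10·log₁₀ 6 = 7.782 dB, so each unit alone gives 98.1 − 7.782.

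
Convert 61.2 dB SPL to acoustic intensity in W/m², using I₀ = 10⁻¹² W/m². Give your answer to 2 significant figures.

1.3e-06 W/m²

I = I₀·10^(L/10) = 10⁻¹² × 10^(61.2/10) = 10^(-5.880).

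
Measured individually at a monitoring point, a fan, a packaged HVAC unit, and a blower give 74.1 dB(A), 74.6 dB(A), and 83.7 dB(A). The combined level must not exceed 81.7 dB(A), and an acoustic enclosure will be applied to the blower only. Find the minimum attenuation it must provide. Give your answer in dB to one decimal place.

The untreated sources together contribute 10^(74.1/10) + 10^(74.6/10) = 5.454e+07, i.e. 77.37 dB(A).
The limit corresponds to 10^(81.7/10) = 1.479e+08; subtracting the fixed part leaves 9.337e+07 for the blower, i.e. 79.70 dB(A).
So the blower must be reduced from 83.7 to 79.70 dB(A): IL = 4.00 dB.

4.0 dB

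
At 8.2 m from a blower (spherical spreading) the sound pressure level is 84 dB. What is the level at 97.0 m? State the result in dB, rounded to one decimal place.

62.5 dB

Point-source attenuation: ΔL = 20·log₁₀(r₂/r₁) = 20·log₁₀(97.0/8.2) = 21.459 dB.
L₂ = 84 − 20·log₁₀(97.0/8.2) = 84 − 21.459 = 62.54 dB.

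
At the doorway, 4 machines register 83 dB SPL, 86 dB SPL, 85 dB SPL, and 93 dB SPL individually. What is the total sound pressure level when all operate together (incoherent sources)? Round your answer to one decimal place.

94.6 dB SPL

Incoherent sources combine by intensity addition: L_total = 10·log₁₀(Σ 10^(L_i/10)).
Σ 10^(L/10) = 10^(83/10) + 10^(86/10) + 10^(85/10) + 10^(93/10) = 2.909e+09.
L_total = 10·log₁₀(2.909e+09) = 94.64 dB SPL.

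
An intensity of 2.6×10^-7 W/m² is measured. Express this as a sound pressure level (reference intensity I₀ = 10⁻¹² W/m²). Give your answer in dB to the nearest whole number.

L = 10·log₁₀(I/I₀) = 10·log₁₀(2.6×10^-7/10⁻¹²) = 10·log₁₀(2.6×10^5).
L = 10·(0.4150 + 5) = 54.15 dB.

54 dB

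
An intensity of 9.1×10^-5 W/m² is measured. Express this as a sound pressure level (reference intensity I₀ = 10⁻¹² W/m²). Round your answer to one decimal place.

79.6 dB

I/I₀ = 9.1×10^-5/10⁻¹² = 9.1×10^7, and L = 10·log₁₀(I/I₀).
L = 10·(0.9590 + 7) = 79.59 dB.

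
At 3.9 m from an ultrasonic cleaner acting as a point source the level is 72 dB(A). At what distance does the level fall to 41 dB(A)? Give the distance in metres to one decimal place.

The 31.0 dB drop corresponds to a distance ratio of 10^(31.0/20) for a point source.
r₂ = 3.9·10^((72−41)/20) = 3.9·10^(31.0/20) = 138.38 m.

138.4 m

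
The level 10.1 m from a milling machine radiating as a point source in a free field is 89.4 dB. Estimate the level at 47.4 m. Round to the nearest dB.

76 dB

Point-source attenuation: ΔL = 20·log₁₀(r₂/r₁) = 20·log₁₀(47.4/10.1) = 13.429 dB.
L₂ = 89.4 − 20·log₁₀(47.4/10.1) = 89.4 − 13.429 = 75.97 dB.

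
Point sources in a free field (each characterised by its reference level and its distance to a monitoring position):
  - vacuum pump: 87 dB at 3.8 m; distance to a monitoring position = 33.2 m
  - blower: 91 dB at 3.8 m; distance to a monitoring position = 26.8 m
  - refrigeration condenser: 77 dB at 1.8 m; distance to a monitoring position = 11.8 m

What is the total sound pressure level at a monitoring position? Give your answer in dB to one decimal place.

Apply inverse-square spreading to bring every level to the receiver, then sum 10^(L/10).
vacuum pump: 87 − 20·log₁₀(33.2/3.8) = 87 − 18.83 = 68.17 dB.
blower: 91 − 20·log₁₀(26.8/3.8) = 91 − 16.97 = 74.03 dB.
refrigeration condenser: 77 − 20·log₁₀(11.8/1.8) = 77 − 16.33 = 60.67 dB.
Σ 10^(L/10) = 3.304e+07 → L_total = 10·log₁₀(3.304e+07) = 75.19 dB.

75.2 dB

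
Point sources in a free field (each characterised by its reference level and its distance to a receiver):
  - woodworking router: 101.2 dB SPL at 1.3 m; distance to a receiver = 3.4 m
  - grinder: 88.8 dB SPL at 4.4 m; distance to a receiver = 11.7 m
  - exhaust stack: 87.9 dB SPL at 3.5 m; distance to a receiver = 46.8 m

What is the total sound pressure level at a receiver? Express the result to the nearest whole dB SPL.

93 dB SPL

Propagate each source to the receiver with L = L_ref − 20·log₁₀(r/r_ref), then add intensities.
woodworking router: 101.2 − 20·log₁₀(3.4/1.3) = 101.2 − 8.35 = 92.85 dB SPL.
grinder: 88.8 − 20·log₁₀(11.7/4.4) = 88.8 − 8.49 = 80.31 dB SPL.
exhaust stack: 87.9 − 20·log₁₀(46.8/3.5) = 87.9 − 22.52 = 65.38 dB SPL.
Σ 10^(L/10) = 2.038e+09 → L_total = 10·log₁₀(2.038e+09) = 93.09 dB SPL.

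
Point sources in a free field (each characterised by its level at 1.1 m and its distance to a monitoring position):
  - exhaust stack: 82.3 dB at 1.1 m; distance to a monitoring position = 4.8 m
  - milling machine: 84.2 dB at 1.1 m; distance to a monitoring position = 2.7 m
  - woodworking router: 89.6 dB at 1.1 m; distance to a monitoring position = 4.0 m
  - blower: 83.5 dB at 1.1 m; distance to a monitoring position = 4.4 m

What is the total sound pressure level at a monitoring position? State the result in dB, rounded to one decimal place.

81.3 dB

Propagate each source to the receiver with L = L_ref − 20·log₁₀(r/r_ref), then add intensities.
exhaust stack: 82.3 − 20·log₁₀(4.8/1.1) = 82.3 − 12.80 = 69.50 dB.
milling machine: 84.2 − 20·log₁₀(2.7/1.1) = 84.2 − 7.80 = 76.40 dB.
woodworking router: 89.6 − 20·log₁₀(4.0/1.1) = 89.6 − 11.21 = 78.39 dB.
blower: 83.5 − 20·log₁₀(4.4/1.1) = 83.5 − 12.04 = 71.46 dB.
Σ 10^(L/10) = 1.355e+08 → L_total = 10·log₁₀(1.355e+08) = 81.32 dB.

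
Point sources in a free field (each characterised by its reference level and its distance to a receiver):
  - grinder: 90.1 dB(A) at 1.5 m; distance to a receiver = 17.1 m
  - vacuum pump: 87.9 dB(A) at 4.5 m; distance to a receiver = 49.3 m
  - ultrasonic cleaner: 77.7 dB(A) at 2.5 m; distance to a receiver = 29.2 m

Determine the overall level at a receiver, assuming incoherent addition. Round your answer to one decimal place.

Propagate each source to the receiver with L = L_ref − 20·log₁₀(r/r_ref), then add intensities.
grinder: 90.1 − 20·log₁₀(17.1/1.5) = 90.1 − 21.14 = 68.96 dB(A).
vacuum pump: 87.9 − 20·log₁₀(49.3/4.5) = 87.9 − 20.79 = 67.11 dB(A).
ultrasonic cleaner: 77.7 − 20·log₁₀(29.2/2.5) = 77.7 − 21.35 = 56.35 dB(A).
Σ 10^(L/10) = 1.344e+07 → L_total = 10·log₁₀(1.344e+07) = 71.28 dB(A).

71.3 dB(A)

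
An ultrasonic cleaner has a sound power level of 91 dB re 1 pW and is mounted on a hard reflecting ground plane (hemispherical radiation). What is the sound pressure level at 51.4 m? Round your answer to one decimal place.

Free-field hemispherical radiation: L_p = L_w − 10·log₁₀(2π·r²), r = 51.4 m.
2π·r² = 1.66e+04 m², 10·log₁₀ of that is 42.201 dB.
L_p = 91 − 42.201 = 48.80 dB.

48.8 dB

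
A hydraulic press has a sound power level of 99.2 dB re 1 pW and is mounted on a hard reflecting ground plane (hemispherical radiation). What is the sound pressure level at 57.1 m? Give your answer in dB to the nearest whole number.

Free-field hemispherical radiation: L_p = L_w − 10·log₁₀(2π·r²), r = 57.1 m.
2π·r² = 2.049e+04 m², 10·log₁₀ of that is 43.115 dB.
L_p = 99.2 − 43.115 = 56.09 dB.

56 dB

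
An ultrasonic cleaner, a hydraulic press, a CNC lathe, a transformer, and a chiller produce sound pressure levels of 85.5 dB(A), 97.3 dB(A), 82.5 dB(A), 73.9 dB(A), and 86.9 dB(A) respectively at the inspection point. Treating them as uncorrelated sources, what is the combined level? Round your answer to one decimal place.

98.1 dB(A)

For uncorrelated sources the intensities add, so convert each level to linear form, sum, and take 10·log₁₀ of the total.
Σ 10^(L/10) = 10^(85.5/10) + 10^(97.3/10) + 10^(82.5/10) + 10^(73.9/10) + 10^(86.9/10) = 6.417e+09.
L_total = 10·log₁₀(6.417e+09) = 98.07 dB(A).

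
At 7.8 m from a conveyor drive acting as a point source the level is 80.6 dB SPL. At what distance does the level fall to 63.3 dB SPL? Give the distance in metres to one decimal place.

For a point source L₁ − L₂ = 20·log₁₀(r₂/r₁), so r₂ = r₁·10^((L₁−L₂)/20).
r₂ = 7.8·10^((80.6−63.3)/20) = 7.8·10^(17.3/20) = 57.16 m.

57.2 m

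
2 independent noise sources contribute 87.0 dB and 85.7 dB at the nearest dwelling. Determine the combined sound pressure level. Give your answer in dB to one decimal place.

For uncorrelated sources the intensities add, so convert each level to linear form, sum, and take 10·log₁₀ of the total.
Σ 10^(L/10) = 10^(87.0/10) + 10^(85.7/10) = 8.727e+08.
L_total = 10·log₁₀(8.727e+08) = 89.41 dB.

89.4 dB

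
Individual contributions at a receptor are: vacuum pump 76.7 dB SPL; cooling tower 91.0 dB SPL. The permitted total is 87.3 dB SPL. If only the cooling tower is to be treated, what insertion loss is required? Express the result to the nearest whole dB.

4 dB

Everything except the cooling tower sums to 10^(76.7/10) = 4.677e+07 in linear terms, 76.70 dB SPL.
To meet 87.3 dB SPL overall, the treated cooling tower may contribute at most 10^(87.3/10) − 4.677e+07 = 4.903e+08, i.e. 86.90 dB SPL.
So the cooling tower must be reduced from 91.0 to 86.90 dB SPL: IL = 4.10 dB.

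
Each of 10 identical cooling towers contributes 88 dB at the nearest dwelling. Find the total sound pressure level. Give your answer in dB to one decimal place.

98.0 dB

With 10 equal, uncorrelated contributions the intensity is 10× that of one unit, giving a rise of 10·log₁₀ 10.
L_total = 88 + 10·log₁₀(10) = 88 + 10.000 = 98.00 dB.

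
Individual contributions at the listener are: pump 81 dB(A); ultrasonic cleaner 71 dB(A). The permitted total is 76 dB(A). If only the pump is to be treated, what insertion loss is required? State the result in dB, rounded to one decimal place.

Fixed contribution from the other source: Σ 10^(L/10) = 10^(71/10) = 1.259e+07 (71.00 dB(A)).
To meet 76 dB(A) overall, the treated pump may contribute at most 10^(76/10) − 1.259e+07 = 2.722e+07, i.e. 74.35 dB(A).
So the pump must be reduced from 81 to 74.35 dB(A): IL = 6.65 dB.

6.7 dB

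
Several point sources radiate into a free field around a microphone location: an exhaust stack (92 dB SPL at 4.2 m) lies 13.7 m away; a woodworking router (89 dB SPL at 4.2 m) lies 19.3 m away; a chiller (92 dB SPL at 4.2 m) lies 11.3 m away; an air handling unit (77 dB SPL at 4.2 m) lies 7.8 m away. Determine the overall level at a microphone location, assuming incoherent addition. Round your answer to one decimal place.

Propagate each source to the receiver with L = L_ref − 20·log₁₀(r/r_ref), then add intensities.
exhaust stack: 92 − 20·log₁₀(13.7/4.2) = 92 − 10.27 = 81.73 dB SPL.
woodworking router: 89 − 20·log₁₀(19.3/4.2) = 89 − 13.25 = 75.75 dB SPL.
chiller: 92 − 20·log₁₀(11.3/4.2) = 92 − 8.60 = 83.40 dB SPL.
air handling unit: 77 − 20·log₁₀(7.8/4.2) = 77 − 5.38 = 71.62 dB SPL.
Σ 10^(L/10) = 4.201e+08 → L_total = 10·log₁₀(4.201e+08) = 86.23 dB SPL.

86.2 dB SPL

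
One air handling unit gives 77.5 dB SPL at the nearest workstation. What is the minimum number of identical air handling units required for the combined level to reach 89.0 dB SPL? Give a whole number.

The shortfall is 89.0 − 77.5 = 11.5 dB, and N units add 10·log₁₀ N, so need 10·log₁₀ N ≥ 11.5.
N ≥ 10^(11.5/10) = 14.125, so N = 15.

15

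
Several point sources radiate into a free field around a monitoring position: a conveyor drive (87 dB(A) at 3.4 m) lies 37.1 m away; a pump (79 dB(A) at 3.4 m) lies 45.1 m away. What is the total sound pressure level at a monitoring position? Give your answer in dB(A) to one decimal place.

Propagate each source to the receiver with L = L_ref − 20·log₁₀(r/r_ref), then add intensities.
conveyor drive: 87 − 20·log₁₀(37.1/3.4) = 87 − 20.76 = 66.24 dB(A).
pump: 79 − 20·log₁₀(45.1/3.4) = 79 − 22.45 = 56.55 dB(A).
Σ 10^(L/10) = 4.661e+06 → L_total = 10·log₁₀(4.661e+06) = 66.68 dB(A).

66.7 dB(A)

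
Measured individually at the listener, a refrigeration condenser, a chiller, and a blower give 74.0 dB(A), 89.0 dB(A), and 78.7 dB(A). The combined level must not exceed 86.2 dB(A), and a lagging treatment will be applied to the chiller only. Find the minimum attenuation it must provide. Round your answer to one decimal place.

4.0 dB

Everything except the chiller sums to 10^(74.0/10) + 10^(78.7/10) = 9.925e+07 in linear terms, 79.97 dB(A).
The limit corresponds to 10^(86.2/10) = 4.169e+08; subtracting the fixed part leaves 3.176e+08 for the chiller, i.e. 85.02 dB(A).
So the chiller must be reduced from 89.0 to 85.02 dB(A): IL = 3.98 dB.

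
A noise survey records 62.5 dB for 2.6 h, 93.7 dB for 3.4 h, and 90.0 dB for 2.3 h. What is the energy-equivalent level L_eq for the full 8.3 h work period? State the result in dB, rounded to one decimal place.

Weight each interval's intensity by its duration and average over T = 8.3 h:
Σ tᵢ·10^(Lᵢ/10) = 2.6·10^(62.5/10) + 3.4·10^(93.7/10) + 2.3·10^(90.0/10) = 1.028e+10.
L_eq = 10·log₁₀(1.028e+10/8.3) = 90.93 dB.

90.9 dB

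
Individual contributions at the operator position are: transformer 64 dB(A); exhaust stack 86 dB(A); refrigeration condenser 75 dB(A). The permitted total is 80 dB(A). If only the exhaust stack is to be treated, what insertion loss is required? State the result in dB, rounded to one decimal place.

The untreated sources together contribute 10^(64/10) + 10^(75/10) = 3.413e+07, i.e. 75.33 dB(A).
The limit corresponds to 10^(80/10) = 1.000e+08; subtracting the fixed part leaves 6.587e+07 for the exhaust stack, i.e. 78.19 dB(A).
Required insertion loss = 86 − 78.19 = 7.81 dB.

7.8 dB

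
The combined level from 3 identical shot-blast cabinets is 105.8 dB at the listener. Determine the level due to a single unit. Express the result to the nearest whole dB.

101 dB

Dividing the total intensity by 3 lowers the level by 10·log₁₀ 3 = 4.771 dB: L₁ = 105.8 − 4.771.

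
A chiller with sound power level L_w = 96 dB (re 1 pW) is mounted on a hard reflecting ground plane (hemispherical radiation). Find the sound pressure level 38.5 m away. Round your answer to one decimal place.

The power spreads over a hemisphere of area 2π·r², so L_p = L_w − 10·log₁₀(2π·r²).
2π·r² = 9313 m², 10·log₁₀ of that is 39.691 dB.
L_p = 96 − 39.691 = 56.31 dB.

56.3 dB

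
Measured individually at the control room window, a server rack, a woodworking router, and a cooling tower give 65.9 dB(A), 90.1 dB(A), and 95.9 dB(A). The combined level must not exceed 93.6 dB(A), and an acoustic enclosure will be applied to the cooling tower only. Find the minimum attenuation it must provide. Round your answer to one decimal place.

Fixed contribution from the other sources: Σ 10^(L/10) = 10^(65.9/10) + 10^(90.1/10) = 1.027e+09 (90.12 dB(A)).
To meet 93.6 dB(A) overall, the treated cooling tower may contribute at most 10^(93.6/10) − 1.027e+09 = 1.264e+09, i.e. 91.02 dB(A).
So the cooling tower must be reduced from 95.9 to 91.02 dB(A): IL = 4.88 dB.

4.9 dB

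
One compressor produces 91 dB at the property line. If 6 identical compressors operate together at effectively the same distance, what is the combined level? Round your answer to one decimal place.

98.8 dB

N identical incoherent sources raise the level by 10·log₁₀ N.
L_total = 91 + 10·log₁₀(6) = 91 + 7.782 = 98.78 dB.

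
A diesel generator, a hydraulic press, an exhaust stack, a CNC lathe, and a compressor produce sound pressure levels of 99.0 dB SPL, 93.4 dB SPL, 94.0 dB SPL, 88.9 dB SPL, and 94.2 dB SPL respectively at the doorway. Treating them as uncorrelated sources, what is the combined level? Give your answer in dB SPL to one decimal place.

For uncorrelated sources the intensities add, so convert each level to linear form, sum, and take 10·log₁₀ of the total.
Σ 10^(L/10) = 10^(99.0/10) + 10^(93.4/10) + 10^(94.0/10) + 10^(88.9/10) + 10^(94.2/10) = 1.605e+10.
L_total = 10·log₁₀(1.605e+10) = 102.05 dB SPL.

102.1 dB SPL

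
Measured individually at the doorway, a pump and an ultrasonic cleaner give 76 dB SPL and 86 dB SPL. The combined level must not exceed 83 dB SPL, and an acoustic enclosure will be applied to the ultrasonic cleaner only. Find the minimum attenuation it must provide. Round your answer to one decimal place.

The untreated sources together contribute 10^(76/10) = 3.981e+07, i.e. 76.00 dB SPL.
To meet 83 dB SPL overall, the treated ultrasonic cleaner may contribute at most 10^(83/10) − 3.981e+07 = 1.597e+08, i.e. 82.03 dB SPL.
Required insertion loss = 86 − 82.03 = 3.97 dB.

4.0 dB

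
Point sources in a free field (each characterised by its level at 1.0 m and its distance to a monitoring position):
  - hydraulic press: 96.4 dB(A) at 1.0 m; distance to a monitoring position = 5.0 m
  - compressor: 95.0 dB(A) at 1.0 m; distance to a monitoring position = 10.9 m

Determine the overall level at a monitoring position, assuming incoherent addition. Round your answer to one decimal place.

83.0 dB(A)

First find each source's level at the receiver (point-source: −20·log₁₀(r/r_ref)), then combine on an intensity basis.
hydraulic press: 96.4 − 20·log₁₀(5.0/1.0) = 96.4 − 13.98 = 82.42 dB(A).
compressor: 95.0 − 20·log₁₀(10.9/1.0) = 95.0 − 20.75 = 74.25 dB(A).
Σ 10^(L/10) = 2.012e+08 → L_total = 10·log₁₀(2.012e+08) = 83.04 dB(A).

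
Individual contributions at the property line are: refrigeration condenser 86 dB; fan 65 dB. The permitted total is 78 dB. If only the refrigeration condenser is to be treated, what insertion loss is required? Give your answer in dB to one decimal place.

Fixed contribution from the other source: Σ 10^(L/10) = 10^(65/10) = 3.162e+06 (65.00 dB).
To meet 78 dB overall, the treated refrigeration condenser may contribute at most 10^(78/10) − 3.162e+06 = 5.993e+07, i.e. 77.78 dB.
Required insertion loss = 86 − 77.78 = 8.22 dB.

8.2 dB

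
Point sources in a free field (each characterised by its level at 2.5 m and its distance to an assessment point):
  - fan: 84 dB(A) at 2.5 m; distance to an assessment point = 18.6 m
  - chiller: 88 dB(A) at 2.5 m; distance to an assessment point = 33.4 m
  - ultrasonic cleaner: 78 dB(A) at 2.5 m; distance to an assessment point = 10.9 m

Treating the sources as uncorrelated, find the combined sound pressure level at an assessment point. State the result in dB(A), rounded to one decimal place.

Apply inverse-square spreading to bring every level to the receiver, then sum 10^(L/10).
fan: 84 − 20·log₁₀(18.6/2.5) = 84 − 17.43 = 66.57 dB(A).
chiller: 88 − 20·log₁₀(33.4/2.5) = 88 − 22.52 = 65.48 dB(A).
ultrasonic cleaner: 78 − 20·log₁₀(10.9/2.5) = 78 − 12.79 = 65.21 dB(A).
Σ 10^(L/10) = 1.139e+07 → L_total = 10·log₁₀(1.139e+07) = 70.57 dB(A).

70.6 dB(A)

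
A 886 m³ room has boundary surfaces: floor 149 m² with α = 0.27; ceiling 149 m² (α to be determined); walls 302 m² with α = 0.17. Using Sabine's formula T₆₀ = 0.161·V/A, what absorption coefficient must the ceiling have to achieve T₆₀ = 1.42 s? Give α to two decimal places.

0.06

From T₆₀ = 0.161·V/A, the target T₆₀ = 1.42 s needs A = 0.161·886/1.42 = 100.45 m².
Absorption from the other surfaces = 149·0.27 + 302·0.17 = 91.57 m², so the ceiling must supply 8.88 m² over 149 m².
α = 8.88/149 = 0.060.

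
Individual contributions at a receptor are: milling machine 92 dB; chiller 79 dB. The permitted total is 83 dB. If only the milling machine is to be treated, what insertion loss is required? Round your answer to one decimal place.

Fixed contribution from the other source: Σ 10^(L/10) = 10^(79/10) = 7.943e+07 (79.00 dB).
To meet 83 dB overall, the treated milling machine may contribute at most 10^(83/10) − 7.943e+07 = 1.201e+08, i.e. 80.80 dB.
Required insertion loss = 92 − 80.80 = 11.20 dB.

11.2 dB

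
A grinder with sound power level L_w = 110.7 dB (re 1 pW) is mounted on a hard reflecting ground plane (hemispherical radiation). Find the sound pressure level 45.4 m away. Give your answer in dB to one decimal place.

L_p = L_w − 10·log₁₀(2π·r²) with r = 45.4 m.
2π·r² = 1.295e+04 m², 10·log₁₀ of that is 41.123 dB.
L_p = 110.7 − 41.123 = 69.58 dB.

69.6 dB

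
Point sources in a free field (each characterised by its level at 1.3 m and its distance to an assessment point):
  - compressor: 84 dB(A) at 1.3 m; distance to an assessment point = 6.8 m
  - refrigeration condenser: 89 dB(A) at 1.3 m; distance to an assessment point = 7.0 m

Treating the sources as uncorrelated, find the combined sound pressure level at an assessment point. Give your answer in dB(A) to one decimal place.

75.6 dB(A)

Propagate each source to the receiver with L = L_ref − 20·log₁₀(r/r_ref), then add intensities.
compressor: 84 − 20·log₁₀(6.8/1.3) = 84 − 14.37 = 69.63 dB(A).
refrigeration condenser: 89 − 20·log₁₀(7.0/1.3) = 89 − 14.62 = 74.38 dB(A).
Σ 10^(L/10) = 3.658e+07 → L_total = 10·log₁₀(3.658e+07) = 75.63 dB(A).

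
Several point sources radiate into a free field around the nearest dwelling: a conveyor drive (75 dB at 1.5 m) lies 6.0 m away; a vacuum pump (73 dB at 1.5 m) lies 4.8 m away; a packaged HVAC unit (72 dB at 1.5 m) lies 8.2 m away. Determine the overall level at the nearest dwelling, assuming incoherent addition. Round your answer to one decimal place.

66.5 dB

Apply inverse-square spreading to bring every level to the receiver, then sum 10^(L/10).
conveyor drive: 75 − 20·log₁₀(6.0/1.5) = 75 − 12.04 = 62.96 dB.
vacuum pump: 73 − 20·log₁₀(4.8/1.5) = 73 − 10.10 = 62.90 dB.
packaged HVAC unit: 72 − 20·log₁₀(8.2/1.5) = 72 − 14.75 = 57.25 dB.
Σ 10^(L/10) = 4.455e+06 → L_total = 10·log₁₀(4.455e+06) = 66.49 dB.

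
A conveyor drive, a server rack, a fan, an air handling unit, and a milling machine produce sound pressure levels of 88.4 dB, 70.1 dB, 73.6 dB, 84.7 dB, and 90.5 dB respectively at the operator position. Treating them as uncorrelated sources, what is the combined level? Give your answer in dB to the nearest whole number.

93 dB

Incoherent sources combine by intensity addition: L_total = 10·log₁₀(Σ 10^(L_i/10)).
Σ 10^(L/10) = 10^(88.4/10) + 10^(70.1/10) + 10^(73.6/10) + 10^(84.7/10) + 10^(90.5/10) = 2.142e+09.
L_total = 10·log₁₀(2.142e+09) = 93.31 dB.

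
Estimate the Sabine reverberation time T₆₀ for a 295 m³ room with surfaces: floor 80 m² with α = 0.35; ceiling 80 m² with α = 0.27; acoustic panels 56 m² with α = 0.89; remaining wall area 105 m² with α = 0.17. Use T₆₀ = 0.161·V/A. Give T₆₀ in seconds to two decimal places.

0.40 s

Summing Sᵢαᵢ: 80·0.35 + 80·0.27 + 56·0.89 + 105·0.17 = 117.29 m².
T₆₀ = 0.161 × 295 / 117.29 = 0.405 s.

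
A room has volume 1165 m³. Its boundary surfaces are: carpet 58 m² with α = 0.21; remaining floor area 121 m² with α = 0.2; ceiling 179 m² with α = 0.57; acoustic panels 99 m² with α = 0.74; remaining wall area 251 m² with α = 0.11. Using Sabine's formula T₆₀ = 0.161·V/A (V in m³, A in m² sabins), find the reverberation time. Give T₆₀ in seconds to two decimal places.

A = Σ Sᵢαᵢ = 58·0.21 + 121·0.2 + 179·0.57 + 99·0.74 + 251·0.11 = 239.28 m².
T₆₀ = 0.161 × 1165 / 239.28 = 0.784 s.

0.78 s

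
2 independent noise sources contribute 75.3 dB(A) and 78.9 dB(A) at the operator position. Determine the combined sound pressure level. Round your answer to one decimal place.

Incoherent sources combine by intensity addition: L_total = 10·log₁₀(Σ 10^(L_i/10)).
Σ 10^(L/10) = 10^(75.3/10) + 10^(78.9/10) = 1.115e+08.
L_total = 10·log₁₀(1.115e+08) = 80.47 dB(A).

80.5 dB(A)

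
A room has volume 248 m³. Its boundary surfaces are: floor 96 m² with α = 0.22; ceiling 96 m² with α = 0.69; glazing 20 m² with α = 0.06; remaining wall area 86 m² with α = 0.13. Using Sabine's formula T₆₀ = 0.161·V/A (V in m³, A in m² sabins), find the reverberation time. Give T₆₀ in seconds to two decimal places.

Summing Sᵢαᵢ: 96·0.22 + 96·0.69 + 20·0.06 + 86·0.13 = 99.74 m².
T₆₀ = 0.161·V/A = 0.161·248/99.74 = 0.400 s.

0.40 s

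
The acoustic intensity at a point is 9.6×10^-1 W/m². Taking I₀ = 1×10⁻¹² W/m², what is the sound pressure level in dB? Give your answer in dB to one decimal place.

Dividing by I₀ shifts the exponent by 12: I/I₀ = 9.6×10^11.
L = 10·(0.9823 + 11) = 119.82 dB.

119.8 dB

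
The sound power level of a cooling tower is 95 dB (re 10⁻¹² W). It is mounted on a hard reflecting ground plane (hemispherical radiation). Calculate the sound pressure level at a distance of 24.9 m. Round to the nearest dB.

L_p = L_w − 10·log₁₀(2π·r²) with r = 24.9 m.
2π·r² = 3896 m², 10·log₁₀ of that is 35.906 dB.
L_p = 95 − 35.906 = 59.09 dB.

59 dB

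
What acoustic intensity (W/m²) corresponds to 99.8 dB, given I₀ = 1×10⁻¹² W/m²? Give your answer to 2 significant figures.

I/I₀ = 10^(99.8/10) = 9.55e+09, so I = 9.55e+09 × 10⁻¹² W/m².

0.0095 W/m²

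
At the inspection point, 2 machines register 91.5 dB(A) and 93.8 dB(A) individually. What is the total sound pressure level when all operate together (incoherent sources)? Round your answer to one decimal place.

95.8 dB(A)

Incoherent sources combine by intensity addition: L_total = 10·log₁₀(Σ 10^(L_i/10)).
Σ 10^(L/10) = 10^(91.5/10) + 10^(93.8/10) = 3.811e+09.
L_total = 10·log₁₀(3.811e+09) = 95.81 dB(A).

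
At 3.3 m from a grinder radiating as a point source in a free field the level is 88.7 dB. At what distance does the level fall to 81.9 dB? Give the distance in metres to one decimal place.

The 6.8 dB drop corresponds to a distance ratio of 10^(6.8/20) for a point source.
r₂ = 3.3·10^((88.7−81.9)/20) = 3.3·10^(6.8/20) = 7.22 m.

7.2 m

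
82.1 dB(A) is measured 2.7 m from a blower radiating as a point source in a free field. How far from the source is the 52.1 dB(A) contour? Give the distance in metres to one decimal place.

The 30.0 dB drop corresponds to a distance ratio of 10^(30.0/20) for a point source.
r₂ = 2.7·10^((82.1−52.1)/20) = 2.7·10^(30.0/20) = 85.38 m.

85.4 m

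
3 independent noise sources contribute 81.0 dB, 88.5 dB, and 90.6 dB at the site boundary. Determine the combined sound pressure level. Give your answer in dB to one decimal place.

93.0 dB

For uncorrelated sources the intensities add, so convert each level to linear form, sum, and take 10·log₁₀ of the total.
Σ 10^(L/10) = 10^(81.0/10) + 10^(88.5/10) + 10^(90.6/10) = 1.982e+09.
L_total = 10·log₁₀(1.982e+09) = 92.97 dB.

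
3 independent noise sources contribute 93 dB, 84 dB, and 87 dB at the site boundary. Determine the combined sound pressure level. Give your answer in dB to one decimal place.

Incoherent sources combine by intensity addition: L_total = 10·log₁₀(Σ 10^(L_i/10)).
Σ 10^(L/10) = 10^(93/10) + 10^(84/10) + 10^(87/10) = 2.748e+09.
L_total = 10·log₁₀(2.748e+09) = 94.39 dB.

94.4 dB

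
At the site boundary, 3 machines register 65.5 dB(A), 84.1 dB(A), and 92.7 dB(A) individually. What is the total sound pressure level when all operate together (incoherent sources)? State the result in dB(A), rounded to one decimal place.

Incoherent sources combine by intensity addition: L_total = 10·log₁₀(Σ 10^(L_i/10)).
Σ 10^(L/10) = 10^(65.5/10) + 10^(84.1/10) + 10^(92.7/10) = 2.123e+09.
L_total = 10·log₁₀(2.123e+09) = 93.27 dB(A).

93.3 dB(A)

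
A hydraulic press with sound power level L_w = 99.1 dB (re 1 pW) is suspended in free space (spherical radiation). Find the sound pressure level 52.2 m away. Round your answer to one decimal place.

L_p = L_w − 10·log₁₀(4π·r²) with r = 52.2 m.
4π·r² = 3.424e+04 m², 10·log₁₀ of that is 45.346 dB.
L_p = 99.1 − 45.346 = 53.75 dB.

53.8 dB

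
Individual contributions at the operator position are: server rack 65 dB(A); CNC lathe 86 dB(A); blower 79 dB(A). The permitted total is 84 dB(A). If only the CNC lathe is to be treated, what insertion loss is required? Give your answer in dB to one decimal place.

3.7 dB

Everything except the CNC lathe sums to 10^(65/10) + 10^(79/10) = 8.260e+07 in linear terms, 79.17 dB(A).
To meet 84 dB(A) overall, the treated CNC lathe may contribute at most 10^(84/10) − 8.260e+07 = 1.686e+08, i.e. 82.27 dB(A).
So the CNC lathe must be reduced from 86 to 82.27 dB(A): IL = 3.73 dB.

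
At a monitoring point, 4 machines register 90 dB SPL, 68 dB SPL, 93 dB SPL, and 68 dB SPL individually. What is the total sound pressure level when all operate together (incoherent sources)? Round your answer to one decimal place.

For uncorrelated sources the intensities add, so convert each level to linear form, sum, and take 10·log₁₀ of the total.
Σ 10^(L/10) = 10^(90/10) + 10^(68/10) + 10^(93/10) + 10^(68/10) = 3.008e+09.
L_total = 10·log₁₀(3.008e+09) = 94.78 dB SPL.

94.8 dB SPL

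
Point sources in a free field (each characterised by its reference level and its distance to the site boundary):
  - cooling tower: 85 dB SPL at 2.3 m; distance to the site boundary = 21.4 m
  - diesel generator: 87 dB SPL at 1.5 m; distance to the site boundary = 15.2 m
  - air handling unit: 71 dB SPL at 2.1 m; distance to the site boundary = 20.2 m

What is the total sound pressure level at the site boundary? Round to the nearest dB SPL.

69 dB SPL

Propagate each source to the receiver with L = L_ref − 20·log₁₀(r/r_ref), then add intensities.
cooling tower: 85 − 20·log₁₀(21.4/2.3) = 85 − 19.37 = 65.63 dB SPL.
diesel generator: 87 − 20·log₁₀(15.2/1.5) = 87 − 20.12 = 66.88 dB SPL.
air handling unit: 71 − 20·log₁₀(20.2/2.1) = 71 − 19.66 = 51.34 dB SPL.
Σ 10^(L/10) = 8.670e+06 → L_total = 10·log₁₀(8.670e+06) = 69.38 dB SPL.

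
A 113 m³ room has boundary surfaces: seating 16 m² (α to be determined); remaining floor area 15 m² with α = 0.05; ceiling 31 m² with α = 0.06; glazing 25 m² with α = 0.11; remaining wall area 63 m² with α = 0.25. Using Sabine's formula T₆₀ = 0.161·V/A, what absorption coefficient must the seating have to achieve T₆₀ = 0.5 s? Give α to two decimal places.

From T₆₀ = 0.161·V/A, the target T₆₀ = 0.5 s needs A = 0.161·113/0.5 = 36.39 m².
Absorption from the other surfaces = 15·0.05 + 31·0.06 + 25·0.11 + 63·0.25 = 21.11 m², so the seating must supply 15.28 m² over 16 m².
α = 15.28/16 = 0.955.

0.95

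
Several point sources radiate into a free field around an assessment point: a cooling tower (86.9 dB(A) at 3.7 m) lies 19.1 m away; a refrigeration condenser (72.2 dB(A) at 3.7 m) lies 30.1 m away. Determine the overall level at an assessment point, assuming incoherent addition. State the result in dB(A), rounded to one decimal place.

Apply inverse-square spreading to bring every level to the receiver, then sum 10^(L/10).
cooling tower: 86.9 − 20·log₁₀(19.1/3.7) = 86.9 − 14.26 = 72.64 dB(A).
refrigeration condenser: 72.2 − 20·log₁₀(30.1/3.7) = 72.2 − 18.21 = 53.99 dB(A).
Σ 10^(L/10) = 1.863e+07 → L_total = 10·log₁₀(1.863e+07) = 72.70 dB(A).

72.7 dB(A)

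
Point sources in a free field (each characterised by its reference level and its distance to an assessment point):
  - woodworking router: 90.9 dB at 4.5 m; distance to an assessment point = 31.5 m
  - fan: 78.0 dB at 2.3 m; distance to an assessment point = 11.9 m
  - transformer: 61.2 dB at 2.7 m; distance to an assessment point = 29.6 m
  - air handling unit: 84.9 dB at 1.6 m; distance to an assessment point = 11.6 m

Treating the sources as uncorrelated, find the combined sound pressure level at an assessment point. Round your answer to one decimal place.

First find each source's level at the receiver (point-source: −20·log₁₀(r/r_ref)), then combine on an intensity basis.
woodworking router: 90.9 − 20·log₁₀(31.5/4.5) = 90.9 − 16.90 = 74.00 dB.
fan: 78.0 − 20·log₁₀(11.9/2.3) = 78.0 − 14.28 = 63.72 dB.
transformer: 61.2 − 20·log₁₀(29.6/2.7) = 61.2 − 20.80 = 40.40 dB.
air handling unit: 84.9 − 20·log₁₀(11.6/1.6) = 84.9 − 17.21 = 67.69 dB.
Σ 10^(L/10) = 3.335e+07 → L_total = 10·log₁₀(3.335e+07) = 75.23 dB.

75.2 dB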